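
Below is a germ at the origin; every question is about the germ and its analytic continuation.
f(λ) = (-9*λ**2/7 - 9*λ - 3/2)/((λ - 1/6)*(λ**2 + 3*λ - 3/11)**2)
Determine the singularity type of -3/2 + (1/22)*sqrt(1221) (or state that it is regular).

The point is a pole of order 2.

The denominator factor λ**2 + 3*λ - 3/11 vanishes at -3/2 + (1/22)*sqrt(1221) and appears to the power 2; the numerator there equals 129/22 - (18/77)*sqrt(1221), nonzero, and no other factor vanishes.
Hence a pole whose order is the multiplicity, 2.


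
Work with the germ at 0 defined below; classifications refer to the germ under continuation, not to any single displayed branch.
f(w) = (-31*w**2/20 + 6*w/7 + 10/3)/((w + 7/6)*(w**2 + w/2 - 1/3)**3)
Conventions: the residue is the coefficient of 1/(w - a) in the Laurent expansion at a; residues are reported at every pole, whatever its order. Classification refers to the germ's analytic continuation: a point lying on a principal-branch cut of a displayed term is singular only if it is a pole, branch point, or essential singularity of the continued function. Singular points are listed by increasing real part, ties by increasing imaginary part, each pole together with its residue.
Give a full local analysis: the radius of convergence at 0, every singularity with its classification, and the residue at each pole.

Radius of convergence at 0: -1/4 + (1/12)*sqrt(57).
At -7/6: a pole of order 1; residue 13041/5120.
At -1/4 - (1/12)*sqrt(57): a pole of order 3; residue -13041/10240 - (488273463/491653120)*sqrt(57).
At -1/4 + (1/12)*sqrt(57): a pole of order 3; residue -13041/10240 + (488273463/491653120)*sqrt(57).

Denominator factor (w + 7/6): pole of order 1 at -7/6, modulus 7/6.
Denominator factor (w**2 + w/2 - 1/3)^3: discriminant 19/12, real irrational roots -1/4 + (1/12)*sqrt(57) and -1/4 - (1/12)*sqrt(57); poles of order 3, moduli -1/4 + (1/12)*sqrt(57) and 1/4 + (1/12)*sqrt(57).
The radius of convergence is the smallest modulus among the singular points: -1/4 + (1/12)*sqrt(57).
At the order-1 pole -7/6 set g(w) = (w - (-7/6))*f(w) = (-31*w**2/20 + 6*w/7 + 10/3)/(w**2 + w/2 - 1/3)**3.
Simple pole: residue = g(a) at a = -7/6, which is 13041/5120.
The factor w**2 + w/2 - 1/3 splits as (w - a)(w - a') with a = -1/4 - (1/12)*sqrt(57), a' = -1/4 + (1/12)*sqrt(57). At the order-3 pole a set g(w) = (w - a)^3*f(w) = [(-31*w**2/20 + 6*w/7 + 10/3)/(w + 7/6)] / (w - a')^3.
Order-3 pole: residue = g''(a)/2; g''(-1/4 - (1/12)*sqrt(57)) = -13041/5120 - (488273463/245826560)*sqrt(57), so the residue is -13041/10240 - (488273463/491653120)*sqrt(57).
The factor w**2 + w/2 - 1/3 splits as (w - a)(w - a') with a = -1/4 + (1/12)*sqrt(57), a' = -1/4 - (1/12)*sqrt(57). At the order-3 pole a set g(w) = (w - a)^3*f(w) = [(-31*w**2/20 + 6*w/7 + 10/3)/(w + 7/6)] / (w - a')^3.
Order-3 pole: residue = g''(a)/2; g''(-1/4 + (1/12)*sqrt(57)) = -13041/5120 + (488273463/245826560)*sqrt(57), so the residue is -13041/10240 + (488273463/491653120)*sqrt(57).
List the singular points by increasing real part (a conjugate pair: the negative imaginary part first).


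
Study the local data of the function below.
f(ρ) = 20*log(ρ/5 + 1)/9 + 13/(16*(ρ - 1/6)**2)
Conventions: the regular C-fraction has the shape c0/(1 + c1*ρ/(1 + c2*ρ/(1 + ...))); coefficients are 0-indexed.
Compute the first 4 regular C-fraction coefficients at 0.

The regular C-fraction coefficients are [117/4, -12652/1053, 50404271/16653195, -467957536605/159428709173].

Taylor coefficients (expand at 0): a_0 = 117/4, a_1 = 3163/9, a_2 = 142153/45, a_3 = 17058604/675.
c0 = a_0 = 117/4. Peel one level at a time: if S = 1 + c*ρ/S' with S'(0) = 1, then c is the ρ-coefficient of S and S' = c*ρ/(S - 1).
S_1 = c0/f = 1 + (-12652/1053)*ρ + (201617084/5544045)*ρ^2 + ...; c1 = -12652/1053.
S_2 = c1*ρ/(S_1 - 1) = 1 + (50404271/16653195)*ρ + (266642471/30013707)*ρ^2 + ...; c2 = 50404271/16653195.
S_3 = c2*ρ/(S_2 - 1) = 1 + (-467957536605/159428709173)*ρ + ...; c3 = -467957536605/159428709173.


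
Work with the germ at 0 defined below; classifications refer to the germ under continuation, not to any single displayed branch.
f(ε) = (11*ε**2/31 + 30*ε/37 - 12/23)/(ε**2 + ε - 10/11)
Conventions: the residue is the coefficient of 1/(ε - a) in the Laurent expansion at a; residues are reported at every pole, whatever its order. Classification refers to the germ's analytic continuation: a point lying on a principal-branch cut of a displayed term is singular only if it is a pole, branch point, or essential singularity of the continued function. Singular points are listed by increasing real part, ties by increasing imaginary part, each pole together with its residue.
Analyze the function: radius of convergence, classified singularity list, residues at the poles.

Radius of convergence at 0: -1/2 + (1/22)*sqrt(561).
At -1/2 - (1/22)*sqrt(561): a pole of order 1; residue 523/2294 + (727/86802)*sqrt(561).
At -1/2 + (1/22)*sqrt(561): a pole of order 1; residue 523/2294 - (727/86802)*sqrt(561).

Denominator factor (ε**2 + ε - 10/11): discriminant 51/11, real irrational roots -1/2 + (1/22)*sqrt(561) and -1/2 - (1/22)*sqrt(561); poles of order 1, moduli -1/2 + (1/22)*sqrt(561) and 1/2 + (1/22)*sqrt(561).
The radius of convergence is the smallest modulus among the singular points: -1/2 + (1/22)*sqrt(561).
The factor ε**2 + ε - 10/11 splits as (ε - a)(ε - a') with a = -1/2 - (1/22)*sqrt(561), a' = -1/2 + (1/22)*sqrt(561). At the order-1 pole a set g(ε) = (ε - a)*f(ε) = [11*ε**2/31 + 30*ε/37 - 12/23] / (ε - a').
Simple pole: residue = g(a) at a = -1/2 - (1/22)*sqrt(561), which is 523/2294 + (727/86802)*sqrt(561).
The factor ε**2 + ε - 10/11 splits as (ε - a)(ε - a') with a = -1/2 + (1/22)*sqrt(561), a' = -1/2 - (1/22)*sqrt(561). At the order-1 pole a set g(ε) = (ε - a)*f(ε) = [11*ε**2/31 + 30*ε/37 - 12/23] / (ε - a').
Simple pole: residue = g(a) at a = -1/2 + (1/22)*sqrt(561), which is 523/2294 - (727/86802)*sqrt(561).
List the singular points by increasing real part (a conjugate pair: the negative imaginary part first).


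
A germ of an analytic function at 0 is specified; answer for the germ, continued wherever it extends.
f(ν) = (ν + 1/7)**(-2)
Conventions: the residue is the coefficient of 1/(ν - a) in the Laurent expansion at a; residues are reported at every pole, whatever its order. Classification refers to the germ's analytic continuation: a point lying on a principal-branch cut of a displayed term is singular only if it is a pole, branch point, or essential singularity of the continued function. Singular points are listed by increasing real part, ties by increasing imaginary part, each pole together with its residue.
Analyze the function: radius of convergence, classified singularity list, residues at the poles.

Radius of convergence at 0: 1/7.
At -1/7: a pole of order 2; residue 0.

Denominator factor (ν + 1/7)^2: pole of order 2 at -1/7, modulus 1/7.
The radius of convergence is the smallest modulus among the singular points: 1/7.
At the order-2 pole -1/7 set g(ν) = (ν - (-1/7))^2*f(ν) = 1.
Order-2 pole: residue = g'(a); g'(-1/7) = 0, so the residue is 0.


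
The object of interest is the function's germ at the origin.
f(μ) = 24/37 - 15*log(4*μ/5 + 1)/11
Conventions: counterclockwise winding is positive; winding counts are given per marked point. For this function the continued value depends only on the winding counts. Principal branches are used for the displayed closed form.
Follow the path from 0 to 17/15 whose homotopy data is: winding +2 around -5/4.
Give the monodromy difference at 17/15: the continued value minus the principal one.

Continued minus principal equals -(60/11)*pi*i.

The rational part is single-valued and drops out of the difference; each branch term changes only by its own monodromy.
(-15/11)*log(1 - μ/(-5/4)): each positive loop around -5/4 adds 2*pi*i to the log, so winding +2 contributes (-15/11)*(2)*2*pi*i = -(60/11)*pi*i.
Summing the contributions at μ = 17/15 gives -(60/11)*pi*i.


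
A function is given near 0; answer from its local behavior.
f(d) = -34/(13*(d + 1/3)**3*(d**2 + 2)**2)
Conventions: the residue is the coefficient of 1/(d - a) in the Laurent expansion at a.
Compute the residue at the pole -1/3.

At the order-3 pole -1/3 set g(d) = (d - (-1/3))^3*f(d) = -34/(13*(d**2 + 2)**2).
Order-3 pole: residue = g''(a)/2; g''(-1/3) = 99144/130321, so the residue is 49572/130321.

The residue is 49572/130321.


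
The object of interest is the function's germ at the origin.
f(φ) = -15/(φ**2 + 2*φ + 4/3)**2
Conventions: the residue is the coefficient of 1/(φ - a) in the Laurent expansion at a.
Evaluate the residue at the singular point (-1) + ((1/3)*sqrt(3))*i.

The residue is ((45/4)*sqrt(3))*i.

The factor φ**2 + 2*φ + 4/3 splits as (φ - a)(φ - a') with a = (-1) + ((1/3)*sqrt(3))*i, a' = (-1) - ((1/3)*sqrt(3))*i. At the order-2 pole a set g(φ) = (φ - a)^2*f(φ) = [-15] / (φ - a')^2.
Order-2 pole: residue = g'(a); g'((-1) + ((1/3)*sqrt(3))*i) = ((45/4)*sqrt(3))*i, so the residue is ((45/4)*sqrt(3))*i.


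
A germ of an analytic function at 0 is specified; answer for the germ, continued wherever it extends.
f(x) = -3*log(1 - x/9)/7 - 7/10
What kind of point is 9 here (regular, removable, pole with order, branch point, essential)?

The point is a logarithmic branch point.

The term (-3/7)*log(1 - x/(9)) has argument 1 - 9/(9) = 0 at 9: a logarithmic (infinitely-sheeted) branch point; the remaining terms are analytic or single-valued there.


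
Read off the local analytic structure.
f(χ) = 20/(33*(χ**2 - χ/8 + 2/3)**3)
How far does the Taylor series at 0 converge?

The radius of convergence is (1/3)*sqrt(6).

Denominator factor (χ**2 - χ/8 + 2/3)^3: discriminant -509/192, complex-conjugate roots (1/16) + ((1/48)*sqrt(1527))*i and (1/16) - ((1/48)*sqrt(1527))*i; poles of order 3, moduli (1/3)*sqrt(6) and (1/3)*sqrt(6).
The radius of convergence is the smallest modulus among the singular points: (1/3)*sqrt(6).


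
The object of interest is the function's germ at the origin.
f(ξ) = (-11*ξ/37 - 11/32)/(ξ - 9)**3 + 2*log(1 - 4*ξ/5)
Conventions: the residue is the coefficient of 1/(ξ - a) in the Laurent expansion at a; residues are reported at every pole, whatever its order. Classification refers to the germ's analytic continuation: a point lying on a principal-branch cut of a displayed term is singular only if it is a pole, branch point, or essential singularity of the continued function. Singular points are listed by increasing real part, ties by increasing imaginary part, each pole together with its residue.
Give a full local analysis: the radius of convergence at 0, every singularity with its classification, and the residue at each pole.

Denominator factor (ξ - 9)^3: pole of order 3 at 9, modulus 9.
Branch term (2)*log(1 - ξ/(5/4)): its argument vanishes at ξ = 5/4, a logarithmic branch point, modulus 5/4.
The radius of convergence is the smallest modulus among the singular points: 5/4.
The branch term is analytic at 9 and contributes nothing to the residue; only the rational part matters.
At the order-3 pole 9 set g(ξ) = (ξ - (9))^3*(rational part) = -11*ξ/37 - 11/32.
Order-3 pole: residue = g''(a)/2; g''(9) = 0, so the residue is 0.
List the singular points by increasing real part (a conjugate pair: the negative imaginary part first).

Radius of convergence at 0: 5/4.
At 5/4: a logarithmic branch point.
At 9: a pole of order 3; residue 0.


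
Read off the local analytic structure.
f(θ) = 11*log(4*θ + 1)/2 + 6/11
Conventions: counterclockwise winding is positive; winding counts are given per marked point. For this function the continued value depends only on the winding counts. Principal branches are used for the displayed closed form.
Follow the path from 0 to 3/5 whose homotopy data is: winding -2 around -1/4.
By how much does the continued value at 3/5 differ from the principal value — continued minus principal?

Continued minus principal equals -(22)*pi*i.

The rational part is single-valued and drops out of the difference; each branch term changes only by its own monodromy.
(11/2)*log(1 - θ/(-1/4)): each positive loop around -1/4 adds 2*pi*i to the log, so winding -2 contributes (11/2)*(-2)*2*pi*i = -(22)*pi*i.
Summing the contributions at θ = 3/5 gives -(22)*pi*i.


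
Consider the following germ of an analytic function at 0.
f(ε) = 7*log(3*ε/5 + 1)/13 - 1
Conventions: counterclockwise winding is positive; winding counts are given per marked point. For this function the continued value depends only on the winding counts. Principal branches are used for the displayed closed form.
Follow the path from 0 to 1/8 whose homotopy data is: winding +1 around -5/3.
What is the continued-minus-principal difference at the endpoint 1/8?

Continued minus principal equals (14/13)*pi*i.

The rational part is single-valued and drops out of the difference; each branch term changes only by its own monodromy.
(7/13)*log(1 - ε/(-5/3)): each positive loop around -5/3 adds 2*pi*i to the log, so winding +1 contributes (7/13)*(1)*2*pi*i = (14/13)*pi*i.
Summing the contributions at ε = 1/8 gives (14/13)*pi*i.


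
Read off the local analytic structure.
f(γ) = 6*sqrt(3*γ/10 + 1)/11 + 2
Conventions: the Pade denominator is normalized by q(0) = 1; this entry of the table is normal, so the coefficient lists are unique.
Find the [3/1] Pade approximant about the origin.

Taylor coefficients needed (expand at 0): a_0 = 28/11, a_1 = 9/110, a_2 = -27/4400, a_3 = 81/88000, a_4 = -243/1408000.
Write the denominator as Q(γ) = 1 + q1*γ. Requiring Q*f - P = O(γ^5) with deg P <= 3 kills the coefficients of γ^4..γ^4 in Q*f:
  γ^4: a_4 + q1*a_3 = 0, i.e. -243/1408000 + (81/88000)*q1 = 0.
Solving this linear system: q1 = 3/16.
The numerator is Q*f truncated at degree 3: P0 = a_0 = 28/11; P1 = a_1 + q1*a_0 = 123/220; P2 = a_2 + q1*a_1 = 81/8800; P3 = a_3 + q1*a_2 = -81/352000.

The Pade approximant has numerator coefficients [28/11, 123/220, 81/8800, -81/352000]; denominator coefficients [1, 3/16].


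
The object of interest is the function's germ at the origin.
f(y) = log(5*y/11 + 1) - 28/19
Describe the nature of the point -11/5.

The term (1)*log(1 - y/(-11/5)) has argument 1 - -11/5/(-11/5) = 0 at -11/5: a logarithmic (infinitely-sheeted) branch point; the remaining terms are analytic or single-valued there.

The point is a logarithmic branch point.


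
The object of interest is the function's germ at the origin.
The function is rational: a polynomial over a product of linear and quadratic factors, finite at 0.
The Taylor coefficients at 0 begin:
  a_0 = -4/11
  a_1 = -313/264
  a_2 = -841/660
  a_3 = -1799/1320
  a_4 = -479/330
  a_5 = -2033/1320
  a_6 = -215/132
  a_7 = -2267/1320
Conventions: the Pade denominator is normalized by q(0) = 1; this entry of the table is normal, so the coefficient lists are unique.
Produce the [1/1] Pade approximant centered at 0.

Taylor coefficients needed (read off): a_0 = -4/11, a_1 = -313/264, a_2 = -841/660.
Write the denominator as Q(z) = 1 + q1*z. Requiring Q*f - P = O(z^3) with deg P <= 1 kills the coefficients of z^2..z^2 in Q*f:
  z^2: a_2 + q1*a_1 = 0, i.e. -841/660 + (-313/264)*q1 = 0.
Solving this linear system: q1 = -1682/1565.
The numerator is Q*f truncated at degree 1: P0 = a_0 = -4/11; P1 = a_1 + q1*a_0 = -328373/413160.

The Pade approximant has numerator coefficients [-4/11, -328373/413160]; denominator coefficients [1, -1682/1565].


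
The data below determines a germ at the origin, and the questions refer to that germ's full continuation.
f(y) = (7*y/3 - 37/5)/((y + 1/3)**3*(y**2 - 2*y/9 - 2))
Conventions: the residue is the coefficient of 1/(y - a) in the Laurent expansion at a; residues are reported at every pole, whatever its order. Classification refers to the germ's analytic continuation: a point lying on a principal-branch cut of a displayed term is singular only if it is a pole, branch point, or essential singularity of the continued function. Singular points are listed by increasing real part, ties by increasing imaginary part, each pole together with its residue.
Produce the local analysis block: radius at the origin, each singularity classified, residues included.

Radius of convergence at 0: 1/3.
At 1/9 - (1/9)*sqrt(163): a pole of order 1; residue -1233468/588245 - (5671863/38353574)*sqrt(163).
At -1/3: a pole of order 3; residue 2466936/588245.
At 1/9 + (1/9)*sqrt(163): a pole of order 1; residue -1233468/588245 + (5671863/38353574)*sqrt(163).

Denominator factor (y + 1/3)^3: pole of order 3 at -1/3, modulus 1/3.
Denominator factor (y**2 - 2*y/9 - 2): discriminant 652/81, real irrational roots 1/9 + (1/9)*sqrt(163) and 1/9 - (1/9)*sqrt(163); poles of order 1, moduli 1/9 + (1/9)*sqrt(163) and -1/9 + (1/9)*sqrt(163).
The radius of convergence is the smallest modulus among the singular points: 1/3.
The factor y**2 - 2*y/9 - 2 splits as (y - a)(y - a') with a = 1/9 - (1/9)*sqrt(163), a' = 1/9 + (1/9)*sqrt(163). At the order-1 pole a set g(y) = (y - a)*f(y) = [(7*y/3 - 37/5)/(y + 1/3)**3] / (y - a').
Simple pole: residue = g(a) at a = 1/9 - (1/9)*sqrt(163), which is -1233468/588245 - (5671863/38353574)*sqrt(163).
At the order-3 pole -1/3 set g(y) = (y - (-1/3))^3*f(y) = (7*y/3 - 37/5)/(y**2 - 2*y/9 - 2).
Order-3 pole: residue = g''(a)/2; g''(-1/3) = 4933872/588245, so the residue is 2466936/588245.
The factor y**2 - 2*y/9 - 2 splits as (y - a)(y - a') with a = 1/9 + (1/9)*sqrt(163), a' = 1/9 - (1/9)*sqrt(163). At the order-1 pole a set g(y) = (y - a)*f(y) = [(7*y/3 - 37/5)/(y + 1/3)**3] / (y - a').
Simple pole: residue = g(a) at a = 1/9 + (1/9)*sqrt(163), which is -1233468/588245 + (5671863/38353574)*sqrt(163).
List the singular points by increasing real part (a conjugate pair: the negative imaginary part first).


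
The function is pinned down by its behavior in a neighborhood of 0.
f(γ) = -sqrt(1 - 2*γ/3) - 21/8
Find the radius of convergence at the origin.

The radius of convergence is 3/2.

Branch term (-1)*sqrt(1 - γ/(3/2)): its argument vanishes at γ = 3/2, a square-root branch point, modulus 3/2.
The radius of convergence is the smallest modulus among the singular points: 3/2.


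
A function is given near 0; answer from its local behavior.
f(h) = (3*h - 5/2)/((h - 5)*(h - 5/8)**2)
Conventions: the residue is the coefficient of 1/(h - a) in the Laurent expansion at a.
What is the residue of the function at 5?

The residue is 32/49.

At the order-1 pole 5 set g(h) = (h - (5))*f(h) = (3*h - 5/2)/(h - 5/8)**2.
Simple pole: residue = g(a) at a = 5, which is 32/49.


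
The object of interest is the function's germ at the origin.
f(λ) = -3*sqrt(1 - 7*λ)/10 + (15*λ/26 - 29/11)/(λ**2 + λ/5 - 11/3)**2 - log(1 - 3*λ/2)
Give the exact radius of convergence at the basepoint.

The radius of convergence is 1/7.

Denominator factor (λ**2 + λ/5 - 11/3)^2: discriminant 1103/75, real irrational roots -1/10 + (1/30)*sqrt(3309) and -1/10 - (1/30)*sqrt(3309); poles of order 2, moduli -1/10 + (1/30)*sqrt(3309) and 1/10 + (1/30)*sqrt(3309).
Branch term (-1)*log(1 - λ/(2/3)): its argument vanishes at λ = 2/3, a logarithmic branch point, modulus 2/3.
Branch term (-3/10)*sqrt(1 - λ/(1/7)): its argument vanishes at λ = 1/7, a square-root branch point, modulus 1/7.
The radius of convergence is the smallest modulus among the singular points: 1/7.


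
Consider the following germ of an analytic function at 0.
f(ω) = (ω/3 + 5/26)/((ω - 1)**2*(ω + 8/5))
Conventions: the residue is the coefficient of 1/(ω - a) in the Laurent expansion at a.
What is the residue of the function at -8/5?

The residue is -665/13182.

At the order-1 pole -8/5 set g(ω) = (ω - (-8/5))*f(ω) = (ω/3 + 5/26)/(ω - 1)**2.
Simple pole: residue = g(a) at a = -8/5, which is -665/13182.


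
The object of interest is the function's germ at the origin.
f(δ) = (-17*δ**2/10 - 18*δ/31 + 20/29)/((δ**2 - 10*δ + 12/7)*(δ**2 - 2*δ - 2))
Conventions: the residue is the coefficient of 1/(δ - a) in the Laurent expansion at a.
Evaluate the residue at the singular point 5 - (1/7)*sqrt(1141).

The factor δ**2 - 10*δ + 12/7 splits as (δ - a)(δ - a') with a = 5 - (1/7)*sqrt(1141), a' = 5 + (1/7)*sqrt(1141). At the order-1 pole a set g(δ) = (δ - a)*f(δ) = [(-17*δ**2/10 - 18*δ/31 + 20/29)/(δ**2 - 2*δ - 2)] / (δ - a').
Simple pole: residue = g(a) at a = 5 - (1/7)*sqrt(1141), which is -4016131/38243460 + (23805521/6233683980)*sqrt(1141).

The residue is -4016131/38243460 + (23805521/6233683980)*sqrt(1141).


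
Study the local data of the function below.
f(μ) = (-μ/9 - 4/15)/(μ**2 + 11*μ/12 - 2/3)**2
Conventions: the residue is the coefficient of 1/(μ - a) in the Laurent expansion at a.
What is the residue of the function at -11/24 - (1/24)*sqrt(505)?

The residue is -(3728/1275125)*sqrt(505).

The factor μ**2 + 11*μ/12 - 2/3 splits as (μ - a)(μ - a') with a = -11/24 - (1/24)*sqrt(505), a' = -11/24 + (1/24)*sqrt(505). At the order-2 pole a set g(μ) = (μ - a)^2*f(μ) = [-μ/9 - 4/15] / (μ - a')^2.
Order-2 pole: residue = g'(a); g'(-11/24 - (1/24)*sqrt(505)) = -(3728/1275125)*sqrt(505), so the residue is -(3728/1275125)*sqrt(505).


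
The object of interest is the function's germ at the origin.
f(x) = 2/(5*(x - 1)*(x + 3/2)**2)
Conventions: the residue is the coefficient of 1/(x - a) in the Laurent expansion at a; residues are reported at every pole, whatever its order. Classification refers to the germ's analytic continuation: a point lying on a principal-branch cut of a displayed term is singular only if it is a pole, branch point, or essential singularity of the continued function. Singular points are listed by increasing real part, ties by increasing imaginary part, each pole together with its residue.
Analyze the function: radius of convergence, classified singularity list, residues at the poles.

Radius of convergence at 0: 1.
At -3/2: a pole of order 2; residue -8/125.
At 1: a pole of order 1; residue 8/125.

Denominator factor (x + 3/2)^2: pole of order 2 at -3/2, modulus 3/2.
Denominator factor (x - 1): pole of order 1 at 1, modulus 1.
The radius of convergence is the smallest modulus among the singular points: 1.
At the order-2 pole -3/2 set g(x) = (x - (-3/2))^2*f(x) = 2/(5*(x - 1)).
Order-2 pole: residue = g'(a); g'(-3/2) = -8/125, so the residue is -8/125.
At the order-1 pole 1 set g(x) = (x - (1))*f(x) = 2/(5*(x + 3/2)**2).
Simple pole: residue = g(a) at a = 1, which is 8/125.
List the singular points by increasing real part (a conjugate pair: the negative imaginary part first).


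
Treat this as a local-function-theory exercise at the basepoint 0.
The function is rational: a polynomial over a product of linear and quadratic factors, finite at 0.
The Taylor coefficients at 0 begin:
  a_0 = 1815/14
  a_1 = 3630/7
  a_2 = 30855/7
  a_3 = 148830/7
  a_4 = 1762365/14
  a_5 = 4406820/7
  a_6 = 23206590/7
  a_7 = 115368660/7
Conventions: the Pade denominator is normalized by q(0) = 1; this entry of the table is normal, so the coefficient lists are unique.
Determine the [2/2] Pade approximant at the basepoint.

The Pade approximant has numerator coefficients [1815/14, 3993/50, 746691/700]; denominator coefficients [1, -423/125, -3059/250].

Taylor coefficients needed (read off): a_0 = 1815/14, a_1 = 3630/7, a_2 = 30855/7, a_3 = 148830/7, a_4 = 1762365/14.
Write the denominator as Q(γ) = 1 + q1*γ + q2*γ^2. Requiring Q*f - P = O(γ^5) with deg P <= 2 kills the coefficients of γ^3..γ^4 in Q*f:
  γ^3: a_3 + q1*a_2 + q2*a_1 = 0, i.e. 148830/7 + (30855/7)*q1 + (3630/7)*q2 = 0.
  γ^4: a_4 + q1*a_3 + q2*a_2 = 0, i.e. 1762365/14 + (148830/7)*q1 + (30855/7)*q2 = 0.
Solving this linear system: q1 = -423/125, q2 = -3059/250.
The numerator is Q*f truncated at degree 2: P0 = a_0 = 1815/14; P1 = a_1 + q1*a_0 = 3993/50; P2 = a_2 + q1*a_1 + q2*a_0 = 746691/700.


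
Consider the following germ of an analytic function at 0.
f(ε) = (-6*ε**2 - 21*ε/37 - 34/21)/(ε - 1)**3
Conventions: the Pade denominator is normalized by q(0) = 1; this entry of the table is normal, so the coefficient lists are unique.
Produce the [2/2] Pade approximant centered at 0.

The Pade approximant has numerator coefficients [34/21, 9133009969/15543498831, 257380823881/46630496493]; denominator coefficients [1, -59766272/20004503, 159747628/60013509].

Taylor coefficients needed (expand at 0): a_0 = 34/21, a_1 = 1405/259, a_2 = 4511/259, a_3 = 29212/777, a_4 = 17084/259.
Write the denominator as Q(ε) = 1 + q1*ε + q2*ε^2. Requiring Q*f - P = O(ε^5) with deg P <= 2 kills the coefficients of ε^3..ε^4 in Q*f:
  ε^3: a_3 + q1*a_2 + q2*a_1 = 0, i.e. 29212/777 + (4511/259)*q1 + (1405/259)*q2 = 0.
  ε^4: a_4 + q1*a_3 + q2*a_2 = 0, i.e. 17084/259 + (29212/777)*q1 + (4511/259)*q2 = 0.
Solving this linear system: q1 = -59766272/20004503, q2 = 159747628/60013509.
The numerator is Q*f truncated at degree 2: P0 = a_0 = 34/21; P1 = a_1 + q1*a_0 = 9133009969/15543498831; P2 = a_2 + q1*a_1 + q2*a_0 = 257380823881/46630496493.


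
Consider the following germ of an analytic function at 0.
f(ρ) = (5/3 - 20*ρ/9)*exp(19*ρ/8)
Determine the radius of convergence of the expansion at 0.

The factor exp(19*ρ/8) is entire and contributes no finite singular point.
The polynomial part has no poles.
No finite singular points: the Taylor series at 0 converges everywhere.

The radius of convergence is infinite.


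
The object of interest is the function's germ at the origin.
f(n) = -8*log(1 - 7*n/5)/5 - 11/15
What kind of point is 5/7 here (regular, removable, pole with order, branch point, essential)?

The term (-8/5)*log(1 - n/(5/7)) has argument 1 - 5/7/(5/7) = 0 at 5/7: a logarithmic (infinitely-sheeted) branch point; the remaining terms are analytic or single-valued there.

The point is a logarithmic branch point.


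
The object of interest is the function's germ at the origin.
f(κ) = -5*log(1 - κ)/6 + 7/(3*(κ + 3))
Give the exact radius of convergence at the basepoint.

The radius of convergence is 1.

Denominator factor (κ + 3): pole of order 1 at -3, modulus 3.
Branch term (-5/6)*log(1 - κ/(1)): its argument vanishes at κ = 1, a logarithmic branch point, modulus 1.
The radius of convergence is the smallest modulus among the singular points: 1.


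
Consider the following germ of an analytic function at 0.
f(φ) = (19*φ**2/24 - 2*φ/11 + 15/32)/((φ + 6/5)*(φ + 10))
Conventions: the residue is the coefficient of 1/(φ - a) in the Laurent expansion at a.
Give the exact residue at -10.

The residue is -430075/46464.

At the order-1 pole -10 set g(φ) = (φ - (-10))*f(φ) = (19*φ**2/24 - 2*φ/11 + 15/32)/(φ + 6/5).
Simple pole: residue = g(a) at a = -10, which is -430075/46464.


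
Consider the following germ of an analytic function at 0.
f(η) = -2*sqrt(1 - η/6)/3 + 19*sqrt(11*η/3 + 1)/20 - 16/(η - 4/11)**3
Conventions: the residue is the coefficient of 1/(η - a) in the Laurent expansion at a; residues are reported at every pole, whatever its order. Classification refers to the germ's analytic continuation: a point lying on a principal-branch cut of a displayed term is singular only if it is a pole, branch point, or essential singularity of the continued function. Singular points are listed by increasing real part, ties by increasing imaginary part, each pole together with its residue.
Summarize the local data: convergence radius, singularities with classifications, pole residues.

Radius of convergence at 0: 3/11.
At -3/11: an algebraic (square-root) branch point.
At 4/11: a pole of order 3; residue 0.
At 6: an algebraic (square-root) branch point.

Denominator factor (η - 4/11)^3: pole of order 3 at 4/11, modulus 4/11.
Branch term (19/20)*sqrt(1 - η/(-3/11)): its argument vanishes at η = -3/11, a square-root branch point, modulus 3/11.
Branch term (-2/3)*sqrt(1 - η/(6)): its argument vanishes at η = 6, a square-root branch point, modulus 6.
The radius of convergence is the smallest modulus among the singular points: 3/11.
The branch terms are analytic at 4/11 and contribute nothing to the residue; only the rational part matters.
At the order-3 pole 4/11 set g(η) = (η - (4/11))^3*(rational part) = -16.
Order-3 pole: residue = g''(a)/2; g''(4/11) = 0, so the residue is 0.
List the singular points by increasing real part (a conjugate pair: the negative imaginary part first).


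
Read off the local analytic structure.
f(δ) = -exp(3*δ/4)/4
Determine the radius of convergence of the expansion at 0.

The radius of convergence is infinite.

The factor exp(3*δ/4) is entire and contributes no finite singular point.
The polynomial part has no poles.
No finite singular points: the Taylor series at 0 converges everywhere.


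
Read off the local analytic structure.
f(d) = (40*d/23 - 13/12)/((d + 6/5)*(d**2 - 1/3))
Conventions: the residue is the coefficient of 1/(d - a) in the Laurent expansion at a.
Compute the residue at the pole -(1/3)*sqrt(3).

The factor d**2 - 1/3 splits as (d - a)(d - a') with a = -(1/3)*sqrt(3), a' = (1/3)*sqrt(3). At the order-1 pole a set g(d) = (d - a)*f(d) = [(40*d/23 - 13/12)/(d + 6/5)] / (d - a').
Simple pole: residue = g(a) at a = -(1/3)*sqrt(3), which is 21875/15272 + (6485/7636)*sqrt(3).

The residue is 21875/15272 + (6485/7636)*sqrt(3).


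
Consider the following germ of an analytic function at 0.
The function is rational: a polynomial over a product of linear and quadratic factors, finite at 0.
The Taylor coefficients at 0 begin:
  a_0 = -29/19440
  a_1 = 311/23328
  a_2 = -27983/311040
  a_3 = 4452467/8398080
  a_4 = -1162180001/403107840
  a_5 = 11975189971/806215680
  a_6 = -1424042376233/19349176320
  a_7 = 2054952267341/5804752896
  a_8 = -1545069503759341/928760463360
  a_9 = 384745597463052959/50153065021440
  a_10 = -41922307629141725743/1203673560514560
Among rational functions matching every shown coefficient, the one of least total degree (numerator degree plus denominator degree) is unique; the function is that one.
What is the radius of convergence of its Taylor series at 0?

The radius of convergence is -11/4 + (1/4)*sqrt(145).

No rational of total degree below 9 reproduces all 11 coefficients; solving the [1/8] Pade equations on them gives f(ψ) = (11*ψ/8 + 29/40)/((ψ - 12)**2*(ψ**2 - 11*ψ/2 - 3/2)**3), whose expansion matches every shown term.
Denominator factor (ψ - 12)^2: pole of order 2 at 12, modulus 12.
Denominator factor (ψ**2 - 11*ψ/2 - 3/2)^3: discriminant 145/4, real irrational roots 11/4 + (1/4)*sqrt(145) and 11/4 - (1/4)*sqrt(145); poles of order 3, moduli 11/4 + (1/4)*sqrt(145) and -11/4 + (1/4)*sqrt(145).
The radius of convergence is the smallest modulus among the singular points: -11/4 + (1/4)*sqrt(145).


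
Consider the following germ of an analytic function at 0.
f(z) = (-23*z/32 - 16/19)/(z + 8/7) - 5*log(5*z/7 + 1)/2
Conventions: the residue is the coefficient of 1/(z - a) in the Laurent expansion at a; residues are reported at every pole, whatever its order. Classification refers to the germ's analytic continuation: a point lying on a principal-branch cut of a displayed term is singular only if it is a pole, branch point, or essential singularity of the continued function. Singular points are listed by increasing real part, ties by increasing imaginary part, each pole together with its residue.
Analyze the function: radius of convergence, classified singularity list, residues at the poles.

Radius of convergence at 0: 8/7.
At -7/5: a logarithmic branch point.
At -8/7: a pole of order 1; residue -11/532.

Denominator factor (z + 8/7): pole of order 1 at -8/7, modulus 8/7.
Branch term (-5/2)*log(1 - z/(-7/5)): its argument vanishes at z = -7/5, a logarithmic branch point, modulus 7/5.
The radius of convergence is the smallest modulus among the singular points: 8/7.
The branch term is analytic at -8/7 and contributes nothing to the residue; only the rational part matters.
At the order-1 pole -8/7 set g(z) = (z - (-8/7))*(rational part) = -23*z/32 - 16/19.
Simple pole: residue = g(a) at a = -8/7, which is -11/532.
List the singular points by increasing real part (a conjugate pair: the negative imaginary part first).


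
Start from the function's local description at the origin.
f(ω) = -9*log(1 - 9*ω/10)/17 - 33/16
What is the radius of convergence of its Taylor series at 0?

The radius of convergence is 10/9.

Branch term (-9/17)*log(1 - ω/(10/9)): its argument vanishes at ω = 10/9, a logarithmic branch point, modulus 10/9.
The radius of convergence is the smallest modulus among the singular points: 10/9.


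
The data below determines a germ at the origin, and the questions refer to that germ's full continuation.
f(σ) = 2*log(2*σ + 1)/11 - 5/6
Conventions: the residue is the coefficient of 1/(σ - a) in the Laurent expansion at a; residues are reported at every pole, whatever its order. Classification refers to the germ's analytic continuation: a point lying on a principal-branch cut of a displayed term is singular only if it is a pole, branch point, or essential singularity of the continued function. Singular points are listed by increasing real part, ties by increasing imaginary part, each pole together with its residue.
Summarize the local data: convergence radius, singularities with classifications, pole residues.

Branch term (2/11)*log(1 - σ/(-1/2)): its argument vanishes at σ = -1/2, a logarithmic branch point, modulus 1/2.
The radius of convergence is the smallest modulus among the singular points: 1/2.

Radius of convergence at 0: 1/2.
At -1/2: a logarithmic branch point.


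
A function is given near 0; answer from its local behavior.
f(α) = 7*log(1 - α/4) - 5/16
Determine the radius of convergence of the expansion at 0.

The radius of convergence is 4.

Branch term (7)*log(1 - α/(4)): its argument vanishes at α = 4, a logarithmic branch point, modulus 4.
The radius of convergence is the smallest modulus among the singular points: 4.


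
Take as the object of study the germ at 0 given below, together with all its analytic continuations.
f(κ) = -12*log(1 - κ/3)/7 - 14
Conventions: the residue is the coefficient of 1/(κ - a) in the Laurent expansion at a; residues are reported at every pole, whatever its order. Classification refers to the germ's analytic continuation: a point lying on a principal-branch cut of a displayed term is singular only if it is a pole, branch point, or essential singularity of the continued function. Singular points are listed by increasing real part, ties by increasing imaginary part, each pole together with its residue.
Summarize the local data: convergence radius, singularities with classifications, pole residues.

Branch term (-12/7)*log(1 - κ/(3)): its argument vanishes at κ = 3, a logarithmic branch point, modulus 3.
The radius of convergence is the smallest modulus among the singular points: 3.

Radius of convergence at 0: 3.
At 3: a logarithmic branch point.


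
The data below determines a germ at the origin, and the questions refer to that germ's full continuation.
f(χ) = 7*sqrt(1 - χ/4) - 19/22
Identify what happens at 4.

The point is an algebraic (square-root) branch point.

The term (7)*sqrt(1 - χ/(4)) has argument 1 - 4/(4) = 0 at 4: a square-root (algebraic, two-sheeted) branch point; the remaining terms are analytic or single-valued there.


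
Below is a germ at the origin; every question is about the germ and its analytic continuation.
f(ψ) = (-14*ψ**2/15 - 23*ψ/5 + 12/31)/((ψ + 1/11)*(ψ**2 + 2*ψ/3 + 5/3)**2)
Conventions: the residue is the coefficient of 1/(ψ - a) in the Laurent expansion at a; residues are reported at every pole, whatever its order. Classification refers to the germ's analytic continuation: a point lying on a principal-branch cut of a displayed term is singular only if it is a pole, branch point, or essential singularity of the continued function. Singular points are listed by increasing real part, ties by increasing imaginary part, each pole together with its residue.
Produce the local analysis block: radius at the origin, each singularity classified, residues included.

Radius of convergence at 0: 1/11.
At (-1/3) - ((1/3)*sqrt(14))*i: a pole of order 2; residue (-3257925/21290552) - ((52786437/336528080)*sqrt(14))*i.
At (-1/3) + ((1/3)*sqrt(14))*i: a pole of order 2; residue (-3257925/21290552) + ((52786437/336528080)*sqrt(14))*i.
At -1/11: a pole of order 1; residue 3257925/10645276.

Denominator factor (ψ**2 + 2*ψ/3 + 5/3)^2: discriminant -56/9, complex-conjugate roots (-1/3) + ((1/3)*sqrt(14))*i and (-1/3) - ((1/3)*sqrt(14))*i; poles of order 2, moduli (1/3)*sqrt(15) and (1/3)*sqrt(15).
Denominator factor (ψ + 1/11): pole of order 1 at -1/11, modulus 1/11.
The radius of convergence is the smallest modulus among the singular points: 1/11.
The factor ψ**2 + 2*ψ/3 + 5/3 splits as (ψ - a)(ψ - a') with a = (-1/3) - ((1/3)*sqrt(14))*i, a' = (-1/3) + ((1/3)*sqrt(14))*i. At the order-2 pole a set g(ψ) = (ψ - a)^2*f(ψ) = [(-14*ψ**2/15 - 23*ψ/5 + 12/31)/(ψ + 1/11)] / (ψ - a')^2.
Order-2 pole: residue = g'(a); g'((-1/3) - ((1/3)*sqrt(14))*i) = (-3257925/21290552) - ((52786437/336528080)*sqrt(14))*i, so the residue is (-3257925/21290552) - ((52786437/336528080)*sqrt(14))*i.
The factor ψ**2 + 2*ψ/3 + 5/3 splits as (ψ - a)(ψ - a') with a = (-1/3) + ((1/3)*sqrt(14))*i, a' = (-1/3) - ((1/3)*sqrt(14))*i. At the order-2 pole a set g(ψ) = (ψ - a)^2*f(ψ) = [(-14*ψ**2/15 - 23*ψ/5 + 12/31)/(ψ + 1/11)] / (ψ - a')^2.
Order-2 pole: residue = g'(a); g'((-1/3) + ((1/3)*sqrt(14))*i) = (-3257925/21290552) + ((52786437/336528080)*sqrt(14))*i, so the residue is (-3257925/21290552) + ((52786437/336528080)*sqrt(14))*i.
At the order-1 pole -1/11 set g(ψ) = (ψ - (-1/11))*f(ψ) = (-14*ψ**2/15 - 23*ψ/5 + 12/31)/(ψ**2 + 2*ψ/3 + 5/3)**2.
Simple pole: residue = g(a) at a = -1/11, which is 3257925/10645276.
List the singular points by increasing real part (a conjugate pair: the negative imaginary part first).


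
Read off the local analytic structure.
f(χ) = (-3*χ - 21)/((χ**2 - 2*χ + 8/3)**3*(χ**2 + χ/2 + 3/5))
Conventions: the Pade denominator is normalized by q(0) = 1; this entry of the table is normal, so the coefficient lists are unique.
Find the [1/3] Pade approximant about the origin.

Taylor coefficients needed (expand at 0): a_0 = -945/512, a_1 = -5895/2048, a_2 = 2985/4096, a_3 = 33415/16384, a_4 = -697565/393216.
Write the denominator as Q(χ) = 1 + q1*χ + q2*χ^2 + q3*χ^3. Requiring Q*f - P = O(χ^5) with deg P <= 1 kills the coefficients of χ^2..χ^4 in Q*f:
  χ^2: a_2 + q1*a_1 + q2*a_0 = 0, i.e. 2985/4096 + (-5895/2048)*q1 + (-945/512)*q2 = 0.
  χ^3: a_3 + q1*a_2 + q2*a_1 + q3*a_0 = 0, i.e. 33415/16384 + (2985/4096)*q1 + (-5895/2048)*q2 + (-945/512)*q3 = 0.
  χ^4: a_4 + q1*a_3 + q2*a_2 + q3*a_1 = 0, i.e. -697565/393216 + (33415/16384)*q1 + (2985/4096)*q2 + (-5895/2048)*q3 = 0.
Solving this linear system: q1 = -1239317/3097452, q2 = 12622985/12389808, q3 = -10603365/16519744.
The numerator is Q*f truncated at degree 1: P0 = a_0 = -945/512; P1 = a_1 + q1*a_0 = -141404805/66078976.

The Pade approximant has numerator coefficients [-945/512, -141404805/66078976]; denominator coefficients [1, -1239317/3097452, 12622985/12389808, -10603365/16519744].


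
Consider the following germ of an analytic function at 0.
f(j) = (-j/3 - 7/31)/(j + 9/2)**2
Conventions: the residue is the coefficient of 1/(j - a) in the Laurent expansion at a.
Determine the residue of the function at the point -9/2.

The residue is -1/3.

At the order-2 pole -9/2 set g(j) = (j - (-9/2))^2*f(j) = -j/3 - 7/31.
Order-2 pole: residue = g'(a); g'(-9/2) = -1/3, so the residue is -1/3.


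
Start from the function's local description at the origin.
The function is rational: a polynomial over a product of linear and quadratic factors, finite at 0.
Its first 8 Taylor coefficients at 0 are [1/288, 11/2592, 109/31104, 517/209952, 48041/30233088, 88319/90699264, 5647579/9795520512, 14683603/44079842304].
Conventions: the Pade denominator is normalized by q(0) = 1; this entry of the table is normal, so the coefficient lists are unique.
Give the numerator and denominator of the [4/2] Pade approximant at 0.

The Pade approximant has numerator coefficients [1/288, 1815407/2390675184, 192919/1593783456, 18821/1195337592, 6863/4781350368]; denominator coefficients [1, -149943695/149417199, 1356214951/5379019164].

Taylor coefficients needed (read off): a_0 = 1/288, a_1 = 11/2592, a_2 = 109/31104, a_3 = 517/209952, a_4 = 48041/30233088, a_5 = 88319/90699264, a_6 = 5647579/9795520512.
Write the denominator as Q(ξ) = 1 + q1*ξ + q2*ξ^2. Requiring Q*f - P = O(ξ^7) with deg P <= 4 kills the coefficients of ξ^5..ξ^6 in Q*f:
  ξ^5: a_5 + q1*a_4 + q2*a_3 = 0, i.e. 88319/90699264 + (48041/30233088)*q1 + (517/209952)*q2 = 0.
  ξ^6: a_6 + q1*a_5 + q2*a_4 = 0, i.e. 5647579/9795520512 + (88319/90699264)*q1 + (48041/30233088)*q2 = 0.
Solving this linear system: q1 = -149943695/149417199, q2 = 1356214951/5379019164.
The numerator is Q*f truncated at degree 4: P0 = a_0 = 1/288; P1 = a_1 + q1*a_0 = 1815407/2390675184; P2 = a_2 + q1*a_1 + q2*a_0 = 192919/1593783456; P3 = a_3 + q1*a_2 + q2*a_1 = 18821/1195337592; P4 = a_4 + q1*a_3 + q2*a_2 = 6863/4781350368.
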